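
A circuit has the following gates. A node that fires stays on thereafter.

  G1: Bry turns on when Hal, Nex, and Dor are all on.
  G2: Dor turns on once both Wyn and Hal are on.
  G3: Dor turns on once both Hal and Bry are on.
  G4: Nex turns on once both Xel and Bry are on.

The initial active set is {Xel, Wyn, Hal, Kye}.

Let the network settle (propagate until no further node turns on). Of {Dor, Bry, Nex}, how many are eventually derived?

1

G2: Wyn and Hal on → Dor on.
Dor: reached.
Bry would need Hal, Nex, and Dor (G1), but Nex never turns on.
Nex would need Xel and Bry (G4), but Bry never turns on.
Reached: Dor — 1 of the 3.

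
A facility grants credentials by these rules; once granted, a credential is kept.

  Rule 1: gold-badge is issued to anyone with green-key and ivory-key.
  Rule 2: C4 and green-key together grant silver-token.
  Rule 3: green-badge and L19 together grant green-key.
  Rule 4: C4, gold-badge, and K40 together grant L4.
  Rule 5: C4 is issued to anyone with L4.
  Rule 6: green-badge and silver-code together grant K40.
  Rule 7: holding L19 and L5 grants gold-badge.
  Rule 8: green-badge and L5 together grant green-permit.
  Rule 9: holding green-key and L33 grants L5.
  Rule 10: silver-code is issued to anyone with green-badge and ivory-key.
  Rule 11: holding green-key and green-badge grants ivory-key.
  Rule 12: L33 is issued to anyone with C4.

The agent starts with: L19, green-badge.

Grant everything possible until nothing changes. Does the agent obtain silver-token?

silver-token would need C4 and green-key (Rule 2), but C4 is never granted.

No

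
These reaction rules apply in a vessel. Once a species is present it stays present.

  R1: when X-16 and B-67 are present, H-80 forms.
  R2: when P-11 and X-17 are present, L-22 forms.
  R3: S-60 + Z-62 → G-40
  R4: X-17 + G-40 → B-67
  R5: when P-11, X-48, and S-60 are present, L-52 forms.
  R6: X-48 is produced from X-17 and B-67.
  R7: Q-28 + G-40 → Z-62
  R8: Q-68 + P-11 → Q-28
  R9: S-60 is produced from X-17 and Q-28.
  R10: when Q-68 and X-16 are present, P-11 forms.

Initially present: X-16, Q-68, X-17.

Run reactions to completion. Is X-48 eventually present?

X-48 would need X-17 and B-67 (R6), but B-67 never forms.

No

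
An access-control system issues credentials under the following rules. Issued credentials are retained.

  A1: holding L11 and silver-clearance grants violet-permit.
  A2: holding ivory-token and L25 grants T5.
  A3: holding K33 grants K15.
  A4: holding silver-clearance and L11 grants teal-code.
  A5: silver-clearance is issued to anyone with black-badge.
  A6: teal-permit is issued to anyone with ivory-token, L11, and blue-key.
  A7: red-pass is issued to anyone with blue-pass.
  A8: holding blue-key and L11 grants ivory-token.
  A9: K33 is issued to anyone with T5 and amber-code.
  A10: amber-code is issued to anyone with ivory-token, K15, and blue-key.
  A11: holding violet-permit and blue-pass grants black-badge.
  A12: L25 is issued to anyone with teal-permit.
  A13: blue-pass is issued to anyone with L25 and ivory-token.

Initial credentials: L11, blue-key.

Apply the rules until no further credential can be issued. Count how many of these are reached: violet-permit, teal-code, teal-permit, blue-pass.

2

Holding blue-key and L11 grants ivory-token (A8).
Holding ivory-token, L11, and blue-key grants teal-permit (A6).
Holding teal-permit grants L25 (A12).
Holding L25 and ivory-token grants blue-pass (A13).
violet-permit would need L11 and silver-clearance (A1), but silver-clearance is never granted.
teal-code would need silver-clearance and L11 (A4), but silver-clearance is never granted.
teal-permit: reached.
blue-pass: reached.
Reached: teal-permit and blue-pass — 2 of the 4.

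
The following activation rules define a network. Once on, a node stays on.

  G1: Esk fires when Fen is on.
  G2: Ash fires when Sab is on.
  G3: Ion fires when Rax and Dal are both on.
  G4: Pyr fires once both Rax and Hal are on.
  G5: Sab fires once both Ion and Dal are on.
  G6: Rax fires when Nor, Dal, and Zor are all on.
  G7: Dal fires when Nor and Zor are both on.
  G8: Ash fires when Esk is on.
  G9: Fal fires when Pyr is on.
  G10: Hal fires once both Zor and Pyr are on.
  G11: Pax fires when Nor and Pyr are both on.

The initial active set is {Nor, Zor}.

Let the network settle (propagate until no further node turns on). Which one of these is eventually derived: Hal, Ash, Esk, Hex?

Ash

G7: Nor and Zor on → Dal on.
G6: Nor, Dal, and Zor on → Rax on.
Rax and Dal are on, so Ion fires (G3).
Ion and Dal are on, so Sab fires (G5).
Sab is on, so Ash fires (G2).
No rule produces Hex, and it is not given. Esk would need Fen (G1), but Fen never turns on. Hal would need Zor and Pyr (G10), but Pyr never turns on.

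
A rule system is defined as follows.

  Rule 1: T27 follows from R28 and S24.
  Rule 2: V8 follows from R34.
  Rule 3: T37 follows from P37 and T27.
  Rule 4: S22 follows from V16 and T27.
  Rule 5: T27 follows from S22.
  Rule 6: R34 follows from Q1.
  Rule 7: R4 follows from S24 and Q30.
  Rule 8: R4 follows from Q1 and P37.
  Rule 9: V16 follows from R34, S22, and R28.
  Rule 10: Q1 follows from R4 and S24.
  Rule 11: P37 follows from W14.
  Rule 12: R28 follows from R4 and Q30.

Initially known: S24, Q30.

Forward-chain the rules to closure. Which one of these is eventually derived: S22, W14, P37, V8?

V8

From S24 and Q30, Rule 7 gives R4.
R4 and S24 hold, so Q1 follows (Rule 10).
Q1 holds, so R34 follows (Rule 6).
From R34, Rule 2 gives V8.
P37 would need W14 (Rule 11), but W14 is never established. No rule produces W14, and it is not given. S22 would need V16 and T27 (Rule 4), but V16 is never established.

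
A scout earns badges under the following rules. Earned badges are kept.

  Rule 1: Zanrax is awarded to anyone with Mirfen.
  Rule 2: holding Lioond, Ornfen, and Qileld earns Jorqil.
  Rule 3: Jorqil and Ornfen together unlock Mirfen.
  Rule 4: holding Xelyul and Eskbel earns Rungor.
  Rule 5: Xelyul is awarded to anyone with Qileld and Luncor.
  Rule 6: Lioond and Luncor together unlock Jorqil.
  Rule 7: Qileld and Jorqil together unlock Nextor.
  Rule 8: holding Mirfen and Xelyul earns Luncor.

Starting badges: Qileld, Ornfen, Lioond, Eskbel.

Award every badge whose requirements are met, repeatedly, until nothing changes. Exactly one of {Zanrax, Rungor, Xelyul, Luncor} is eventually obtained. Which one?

With Lioond, Ornfen, and Qileld, Jorqil is earned (Rule 2).
With Jorqil and Ornfen, Mirfen is earned (Rule 3).
With Mirfen, Zanrax is earned (Rule 1).
Xelyul would need Qileld and Luncor (Rule 5), but Luncor is never earned. Rungor would need Xelyul and Eskbel (Rule 4), but Xelyul is never earned. Luncor would need Mirfen and Xelyul (Rule 8), but Xelyul is never earned.

Zanrax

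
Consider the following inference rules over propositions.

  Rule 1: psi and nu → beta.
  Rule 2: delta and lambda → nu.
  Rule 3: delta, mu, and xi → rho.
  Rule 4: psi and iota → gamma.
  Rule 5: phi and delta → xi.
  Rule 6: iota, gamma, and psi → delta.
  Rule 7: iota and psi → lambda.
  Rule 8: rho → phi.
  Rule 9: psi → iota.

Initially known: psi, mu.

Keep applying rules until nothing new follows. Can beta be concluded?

psi holds, so iota follows (Rule 9).
From psi and iota, Rule 4 gives gamma.
From iota and psi, Rule 7 gives lambda.
From iota, gamma, and psi, Rule 6 gives delta.
From delta and lambda, Rule 2 gives nu.
From psi and nu, Rule 1 gives beta.

Yes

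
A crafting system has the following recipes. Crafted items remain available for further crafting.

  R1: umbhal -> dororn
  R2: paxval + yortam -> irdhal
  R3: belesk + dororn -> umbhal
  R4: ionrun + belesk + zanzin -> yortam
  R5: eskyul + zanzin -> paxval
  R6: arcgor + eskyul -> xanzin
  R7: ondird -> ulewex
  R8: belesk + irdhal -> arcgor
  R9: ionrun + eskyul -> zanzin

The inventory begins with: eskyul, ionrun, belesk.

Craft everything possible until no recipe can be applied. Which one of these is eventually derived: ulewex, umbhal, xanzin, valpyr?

Using R9, ionrun and eskyul make zanzin.
Using R4, ionrun, belesk, and zanzin make yortam.
Using R5, eskyul and zanzin make paxval.
paxval + yortam -> irdhal (R2).
belesk + irdhal -> arcgor (R8).
Using R6, arcgor and eskyul make xanzin.
ulewex would need ondird (R7), but ondird is never obtained. No rule produces valpyr, and it is not given. umbhal would need belesk and dororn (R3), but dororn is never obtained.

xanzin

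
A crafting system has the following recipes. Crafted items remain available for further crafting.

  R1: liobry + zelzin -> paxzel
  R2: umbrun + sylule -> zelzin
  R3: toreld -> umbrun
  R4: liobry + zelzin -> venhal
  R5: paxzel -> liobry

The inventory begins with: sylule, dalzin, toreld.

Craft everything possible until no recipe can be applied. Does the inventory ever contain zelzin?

Using R3, toreld makes umbrun.
Using R2, umbrun and sylule make zelzin.

Yes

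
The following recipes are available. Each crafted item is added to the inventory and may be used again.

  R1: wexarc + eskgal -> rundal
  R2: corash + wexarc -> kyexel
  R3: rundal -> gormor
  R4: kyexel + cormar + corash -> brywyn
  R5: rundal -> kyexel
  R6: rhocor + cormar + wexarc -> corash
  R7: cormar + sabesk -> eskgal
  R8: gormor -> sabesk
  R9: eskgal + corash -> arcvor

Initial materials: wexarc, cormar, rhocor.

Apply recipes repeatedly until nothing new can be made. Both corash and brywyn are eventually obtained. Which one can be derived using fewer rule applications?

corash

corash: rhocor + cormar + wexarc -> corash (R6). [1 rule application]
brywyn: Using R6, rhocor, cormar, and wexarc make corash. Using R2, corash and wexarc make kyexel. kyexel + cormar + corash -> brywyn (R4). [3 rule applications]
corash needs fewer.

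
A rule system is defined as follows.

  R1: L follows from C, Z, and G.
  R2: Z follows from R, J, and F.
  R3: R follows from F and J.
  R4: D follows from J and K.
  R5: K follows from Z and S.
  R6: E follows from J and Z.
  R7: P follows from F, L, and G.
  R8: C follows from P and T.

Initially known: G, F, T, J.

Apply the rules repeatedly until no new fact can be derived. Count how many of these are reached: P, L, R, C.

1

F and J hold, so R follows (R3).
P would need F, L, and G (R7), but L is never established.
L would need C, Z, and G (R1), but C is never established.
R: reached.
C would need P and T (R8), but P is never established.
Reached: R — 1 of the 4.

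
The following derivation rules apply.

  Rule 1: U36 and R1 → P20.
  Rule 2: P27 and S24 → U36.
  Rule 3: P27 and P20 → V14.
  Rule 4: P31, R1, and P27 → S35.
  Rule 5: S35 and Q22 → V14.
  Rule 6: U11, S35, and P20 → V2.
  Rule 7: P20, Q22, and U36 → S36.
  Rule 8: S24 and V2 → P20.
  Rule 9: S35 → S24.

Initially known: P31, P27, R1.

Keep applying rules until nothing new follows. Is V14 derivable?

From P31, R1, and P27, Rule 4 gives S35.
From S35, Rule 9 gives S24.
From P27 and S24, Rule 2 gives U36.
From U36 and R1, Rule 1 gives P20.
From P27 and P20, Rule 3 gives V14.

Yes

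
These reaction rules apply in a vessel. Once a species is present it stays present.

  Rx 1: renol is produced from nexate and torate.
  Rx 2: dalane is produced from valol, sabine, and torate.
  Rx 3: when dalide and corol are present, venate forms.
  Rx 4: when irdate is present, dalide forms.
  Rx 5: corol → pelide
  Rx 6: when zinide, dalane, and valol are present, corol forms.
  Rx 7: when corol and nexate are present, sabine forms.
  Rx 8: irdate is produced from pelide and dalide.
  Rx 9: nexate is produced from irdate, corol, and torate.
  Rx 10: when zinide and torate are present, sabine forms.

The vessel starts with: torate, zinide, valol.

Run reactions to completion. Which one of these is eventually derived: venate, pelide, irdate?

pelide

zinide and torate present → sabine forms (Rx 10).
valol, sabine, and torate present → dalane forms (Rx 2).
zinide, dalane, and valol present → corol forms (Rx 6).
corol present → pelide forms (Rx 5).
venate would need dalide and corol (Rx 3), but dalide never forms. irdate would need pelide and dalide (Rx 8), but dalide never forms.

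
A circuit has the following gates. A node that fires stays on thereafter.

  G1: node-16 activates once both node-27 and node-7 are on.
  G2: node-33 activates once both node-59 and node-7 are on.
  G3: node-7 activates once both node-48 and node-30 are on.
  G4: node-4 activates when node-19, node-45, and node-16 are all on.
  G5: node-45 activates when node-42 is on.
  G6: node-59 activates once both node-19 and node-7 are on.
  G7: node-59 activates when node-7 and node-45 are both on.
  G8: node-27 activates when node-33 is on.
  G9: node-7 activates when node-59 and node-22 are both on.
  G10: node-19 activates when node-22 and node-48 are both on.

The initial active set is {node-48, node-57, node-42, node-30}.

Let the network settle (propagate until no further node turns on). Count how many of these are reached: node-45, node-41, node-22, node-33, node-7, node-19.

node-42 is on, so node-45 activates (G5).
node-48 and node-30 are on, so node-7 activates (G3).
G7: node-7 and node-45 on → node-59 on.
node-59 and node-7 are on, so node-33 activates (G2).
node-45: reached.
No rule produces node-41, and it is not given.
No rule produces node-22, and it is not given.
node-33: reached.
node-7: reached.
node-19 would need node-22 and node-48 (G10), but node-22 never turns on.
Reached: node-45, node-33, and node-7 — 3 of the 6.

3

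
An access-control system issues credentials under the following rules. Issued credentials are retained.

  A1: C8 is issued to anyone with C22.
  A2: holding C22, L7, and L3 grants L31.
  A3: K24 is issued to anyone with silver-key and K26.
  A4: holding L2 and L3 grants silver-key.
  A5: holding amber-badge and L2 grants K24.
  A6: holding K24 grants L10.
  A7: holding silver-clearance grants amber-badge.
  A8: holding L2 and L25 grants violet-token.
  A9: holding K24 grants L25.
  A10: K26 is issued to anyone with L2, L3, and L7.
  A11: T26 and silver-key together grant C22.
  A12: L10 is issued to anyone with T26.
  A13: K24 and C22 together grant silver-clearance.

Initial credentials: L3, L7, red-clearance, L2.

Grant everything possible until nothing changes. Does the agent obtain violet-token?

Yes

Holding L2, L3, and L7 grants K26 (A10).
Holding L2 and L3 grants silver-key (A4).
Holding silver-key and K26 grants K24 (A3).
Holding K24 grants L25 (A9).
Holding L2 and L25 grants violet-token (A8).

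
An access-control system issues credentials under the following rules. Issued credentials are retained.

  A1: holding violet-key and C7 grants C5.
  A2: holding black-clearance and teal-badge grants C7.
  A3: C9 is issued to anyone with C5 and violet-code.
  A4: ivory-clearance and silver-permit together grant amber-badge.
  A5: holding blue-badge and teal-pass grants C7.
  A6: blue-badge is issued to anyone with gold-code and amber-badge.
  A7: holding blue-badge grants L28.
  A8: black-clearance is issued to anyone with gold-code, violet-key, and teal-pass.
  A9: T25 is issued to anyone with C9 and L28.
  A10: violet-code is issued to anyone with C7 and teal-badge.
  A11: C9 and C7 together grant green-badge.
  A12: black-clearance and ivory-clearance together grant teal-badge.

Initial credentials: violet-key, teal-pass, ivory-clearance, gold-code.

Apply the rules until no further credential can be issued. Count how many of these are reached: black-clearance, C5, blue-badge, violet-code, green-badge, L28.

4

Holding gold-code, violet-key, and teal-pass grants black-clearance (A8).
Holding black-clearance and ivory-clearance grants teal-badge (A12).
Holding black-clearance and teal-badge grants C7 (A2).
Holding violet-key and C7 grants C5 (A1).
Holding C7 and teal-badge grants violet-code (A10).
Holding C5 and violet-code grants C9 (A3).
Holding C9 and C7 grants green-badge (A11).
black-clearance: reached.
C5: reached.
blue-badge would need gold-code and amber-badge (A6), but amber-badge is never granted.
violet-code: reached.
green-badge: reached.
L28 would need blue-badge (A7), but blue-badge is never granted.
Reached: black-clearance, C5, violet-code, and green-badge — 4 of the 6.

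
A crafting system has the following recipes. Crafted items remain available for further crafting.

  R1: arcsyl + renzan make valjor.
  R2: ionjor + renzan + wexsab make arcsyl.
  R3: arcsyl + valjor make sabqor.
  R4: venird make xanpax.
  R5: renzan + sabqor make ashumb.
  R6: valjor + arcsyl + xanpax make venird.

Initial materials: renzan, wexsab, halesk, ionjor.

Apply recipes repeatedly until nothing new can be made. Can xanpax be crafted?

No

xanpax would need venird (R4), but venird is never obtained.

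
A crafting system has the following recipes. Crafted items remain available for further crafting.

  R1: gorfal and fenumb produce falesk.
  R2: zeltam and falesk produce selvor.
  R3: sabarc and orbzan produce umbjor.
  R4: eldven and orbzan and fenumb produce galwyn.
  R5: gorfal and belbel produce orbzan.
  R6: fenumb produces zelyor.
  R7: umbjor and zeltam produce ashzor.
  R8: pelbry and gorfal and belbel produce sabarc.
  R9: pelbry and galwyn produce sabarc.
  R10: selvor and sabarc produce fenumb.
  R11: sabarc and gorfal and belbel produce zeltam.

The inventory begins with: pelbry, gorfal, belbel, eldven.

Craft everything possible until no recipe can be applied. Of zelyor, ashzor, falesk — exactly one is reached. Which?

ashzor

Using R8, pelbry, gorfal, and belbel make sabarc.
gorfal and belbel → orbzan (R5).
Using R11, sabarc, gorfal, and belbel make zeltam.
Using R3, sabarc and orbzan make umbjor.
Using R7, umbjor and zeltam make ashzor.
zelyor would need fenumb (R6), but fenumb is never obtained. falesk would need gorfal and fenumb (R1), but fenumb is never obtained.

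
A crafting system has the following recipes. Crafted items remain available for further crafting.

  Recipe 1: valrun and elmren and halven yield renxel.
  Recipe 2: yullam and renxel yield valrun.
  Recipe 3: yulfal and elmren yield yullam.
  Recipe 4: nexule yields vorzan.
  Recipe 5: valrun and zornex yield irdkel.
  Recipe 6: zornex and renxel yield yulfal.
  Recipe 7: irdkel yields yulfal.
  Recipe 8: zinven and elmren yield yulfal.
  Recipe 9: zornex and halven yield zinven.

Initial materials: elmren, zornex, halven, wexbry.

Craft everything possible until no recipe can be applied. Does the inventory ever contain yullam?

Yes

zornex and halven → zinven (Recipe 9).
Using Recipe 8, zinven and elmren make yulfal.
yulfal and elmren → yullam (Recipe 3).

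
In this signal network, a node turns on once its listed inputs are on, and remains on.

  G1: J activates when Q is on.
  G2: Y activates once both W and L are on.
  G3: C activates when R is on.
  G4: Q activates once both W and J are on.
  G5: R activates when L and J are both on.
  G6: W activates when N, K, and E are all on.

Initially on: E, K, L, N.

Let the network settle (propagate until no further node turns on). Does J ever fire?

J would need Q (G1), but Q never turns on.

No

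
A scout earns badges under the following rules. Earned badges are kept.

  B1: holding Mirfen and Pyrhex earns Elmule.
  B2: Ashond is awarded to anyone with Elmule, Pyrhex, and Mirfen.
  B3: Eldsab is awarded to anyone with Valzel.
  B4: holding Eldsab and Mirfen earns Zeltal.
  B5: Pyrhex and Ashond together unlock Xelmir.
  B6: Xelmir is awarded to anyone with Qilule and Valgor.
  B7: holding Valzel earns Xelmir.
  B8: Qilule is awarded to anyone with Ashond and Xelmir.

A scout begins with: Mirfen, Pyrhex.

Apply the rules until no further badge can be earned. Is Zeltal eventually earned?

Zeltal would need Eldsab and Mirfen (B4), but Eldsab is never earned.

No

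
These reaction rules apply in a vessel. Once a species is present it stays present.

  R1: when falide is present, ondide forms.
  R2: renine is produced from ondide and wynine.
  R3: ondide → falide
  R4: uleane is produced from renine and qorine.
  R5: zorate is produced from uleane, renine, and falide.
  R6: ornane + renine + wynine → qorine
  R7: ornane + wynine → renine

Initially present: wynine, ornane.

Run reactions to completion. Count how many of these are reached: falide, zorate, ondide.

falide would need ondide (R3), but ondide never forms.
zorate would need uleane, renine, and falide (R5), but falide never forms.
ondide would need falide (R1), but falide never forms.
None of the 3 are reached.

0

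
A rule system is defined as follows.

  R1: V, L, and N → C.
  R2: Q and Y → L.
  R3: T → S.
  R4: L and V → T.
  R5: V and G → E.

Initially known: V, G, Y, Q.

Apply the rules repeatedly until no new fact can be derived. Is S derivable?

Q and Y hold, so L follows (R2).
L and V hold, so T follows (R4).
T holds, so S follows (R3).

Yes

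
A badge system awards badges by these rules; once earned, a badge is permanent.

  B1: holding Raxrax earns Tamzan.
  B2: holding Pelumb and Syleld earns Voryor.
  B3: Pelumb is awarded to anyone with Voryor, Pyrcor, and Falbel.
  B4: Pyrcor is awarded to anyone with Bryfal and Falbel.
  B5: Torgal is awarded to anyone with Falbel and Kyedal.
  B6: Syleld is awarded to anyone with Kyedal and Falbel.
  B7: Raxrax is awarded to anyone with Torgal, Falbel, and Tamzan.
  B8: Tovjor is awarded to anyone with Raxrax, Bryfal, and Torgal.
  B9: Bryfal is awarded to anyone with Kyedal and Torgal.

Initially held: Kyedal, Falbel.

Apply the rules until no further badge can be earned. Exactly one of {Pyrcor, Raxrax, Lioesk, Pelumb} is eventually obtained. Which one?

Pyrcor

With Falbel and Kyedal, Torgal is earned (B5).
With Kyedal and Torgal, Bryfal is earned (B9).
With Bryfal and Falbel, Pyrcor is earned (B4).
Pelumb would need Voryor, Pyrcor, and Falbel (B3), but Voryor is never earned. Raxrax would need Torgal, Falbel, and Tamzan (B7), but Tamzan is never earned. No rule produces Lioesk, and it is not given.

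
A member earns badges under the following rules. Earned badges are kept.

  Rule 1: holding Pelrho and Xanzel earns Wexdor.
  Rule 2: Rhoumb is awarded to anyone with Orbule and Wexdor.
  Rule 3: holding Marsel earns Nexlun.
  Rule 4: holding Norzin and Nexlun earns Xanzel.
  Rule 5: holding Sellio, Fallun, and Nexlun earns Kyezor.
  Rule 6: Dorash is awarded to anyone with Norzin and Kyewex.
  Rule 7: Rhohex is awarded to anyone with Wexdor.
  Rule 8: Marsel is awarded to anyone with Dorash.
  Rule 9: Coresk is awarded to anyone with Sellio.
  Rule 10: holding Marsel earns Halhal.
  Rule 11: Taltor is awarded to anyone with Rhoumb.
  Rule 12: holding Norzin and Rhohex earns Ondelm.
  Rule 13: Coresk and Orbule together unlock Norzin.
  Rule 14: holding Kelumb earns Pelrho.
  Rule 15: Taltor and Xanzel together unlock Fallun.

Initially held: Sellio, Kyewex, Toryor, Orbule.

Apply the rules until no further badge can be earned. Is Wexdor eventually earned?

No

Wexdor would need Pelrho and Xanzel (Rule 1), but Pelrho is never earned.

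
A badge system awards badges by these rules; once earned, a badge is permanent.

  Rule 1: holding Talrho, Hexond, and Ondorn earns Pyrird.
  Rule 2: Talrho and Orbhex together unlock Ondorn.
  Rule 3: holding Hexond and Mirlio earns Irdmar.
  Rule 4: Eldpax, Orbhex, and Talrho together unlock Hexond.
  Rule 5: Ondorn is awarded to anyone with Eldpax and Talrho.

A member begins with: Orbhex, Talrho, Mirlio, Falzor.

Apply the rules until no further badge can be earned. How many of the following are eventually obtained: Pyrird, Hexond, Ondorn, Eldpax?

1

With Talrho and Orbhex, Ondorn is earned (Rule 2).
Pyrird would need Talrho, Hexond, and Ondorn (Rule 1), but Hexond is never earned.
Hexond would need Eldpax, Orbhex, and Talrho (Rule 4), but Eldpax is never earned.
Ondorn: reached.
No rule produces Eldpax, and it is not given.
Reached: Ondorn — 1 of the 4.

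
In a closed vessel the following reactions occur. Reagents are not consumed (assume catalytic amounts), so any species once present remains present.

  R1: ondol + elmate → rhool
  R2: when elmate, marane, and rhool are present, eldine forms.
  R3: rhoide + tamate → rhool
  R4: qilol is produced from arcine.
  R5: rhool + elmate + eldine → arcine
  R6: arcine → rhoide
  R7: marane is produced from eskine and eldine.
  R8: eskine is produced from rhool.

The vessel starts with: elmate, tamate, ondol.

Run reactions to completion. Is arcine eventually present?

No

arcine would need rhool, elmate, and eldine (R5), but eldine never forms.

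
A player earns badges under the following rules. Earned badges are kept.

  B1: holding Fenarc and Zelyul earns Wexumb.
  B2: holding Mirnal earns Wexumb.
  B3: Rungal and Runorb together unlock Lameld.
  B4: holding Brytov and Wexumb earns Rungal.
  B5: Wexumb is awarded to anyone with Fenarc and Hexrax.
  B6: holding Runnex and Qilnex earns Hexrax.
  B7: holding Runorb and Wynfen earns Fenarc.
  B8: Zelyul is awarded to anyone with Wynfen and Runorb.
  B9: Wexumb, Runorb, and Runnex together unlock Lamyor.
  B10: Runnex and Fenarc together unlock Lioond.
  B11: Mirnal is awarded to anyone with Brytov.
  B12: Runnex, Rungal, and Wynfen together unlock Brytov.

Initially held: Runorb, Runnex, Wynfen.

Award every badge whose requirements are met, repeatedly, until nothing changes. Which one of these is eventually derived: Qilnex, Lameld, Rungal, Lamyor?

Lamyor

With Wynfen and Runorb, Zelyul is earned (B8).
With Runorb and Wynfen, Fenarc is earned (B7).
With Fenarc and Zelyul, Wexumb is earned (B1).
With Wexumb, Runorb, and Runnex, Lamyor is earned (B9).
No rule produces Qilnex, and it is not given. Rungal would need Brytov and Wexumb (B4), but Brytov is never earned. Lameld would need Rungal and Runorb (B3), but Rungal is never earned.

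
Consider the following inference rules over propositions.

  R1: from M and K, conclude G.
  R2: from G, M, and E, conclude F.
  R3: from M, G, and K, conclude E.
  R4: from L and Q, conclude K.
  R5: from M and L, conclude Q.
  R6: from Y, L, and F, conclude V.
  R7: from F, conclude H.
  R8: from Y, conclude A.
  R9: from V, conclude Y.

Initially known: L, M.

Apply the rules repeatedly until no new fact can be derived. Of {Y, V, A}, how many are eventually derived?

0

Y would need V (R9), but V is never established.
V would need Y, L, and F (R6), but Y is never established.
A would need Y (R8), but Y is never established.
None of the 3 are reached.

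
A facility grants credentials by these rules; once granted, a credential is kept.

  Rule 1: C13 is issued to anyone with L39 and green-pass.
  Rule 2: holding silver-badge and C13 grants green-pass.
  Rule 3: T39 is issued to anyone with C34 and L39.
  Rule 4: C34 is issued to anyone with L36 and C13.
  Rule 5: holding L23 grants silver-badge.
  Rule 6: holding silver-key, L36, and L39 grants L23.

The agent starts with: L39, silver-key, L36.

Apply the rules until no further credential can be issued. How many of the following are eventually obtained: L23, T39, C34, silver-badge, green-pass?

2

Holding silver-key, L36, and L39 grants L23 (Rule 6).
Holding L23 grants silver-badge (Rule 5).
L23: reached.
T39 would need C34 and L39 (Rule 3), but C34 is never granted.
C34 would need L36 and C13 (Rule 4), but C13 is never granted.
silver-badge: reached.
green-pass would need silver-badge and C13 (Rule 2), but C13 is never granted.
Reached: L23 and silver-badge — 2 of the 5.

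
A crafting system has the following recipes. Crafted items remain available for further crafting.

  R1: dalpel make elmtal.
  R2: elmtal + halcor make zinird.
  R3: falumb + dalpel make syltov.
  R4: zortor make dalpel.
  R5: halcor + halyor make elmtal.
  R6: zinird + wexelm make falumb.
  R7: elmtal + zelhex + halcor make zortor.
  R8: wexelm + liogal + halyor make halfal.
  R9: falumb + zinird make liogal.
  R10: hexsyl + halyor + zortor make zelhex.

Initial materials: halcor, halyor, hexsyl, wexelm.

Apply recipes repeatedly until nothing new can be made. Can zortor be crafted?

No

zortor would need elmtal, zelhex, and halcor (R7), but zelhex is never obtained.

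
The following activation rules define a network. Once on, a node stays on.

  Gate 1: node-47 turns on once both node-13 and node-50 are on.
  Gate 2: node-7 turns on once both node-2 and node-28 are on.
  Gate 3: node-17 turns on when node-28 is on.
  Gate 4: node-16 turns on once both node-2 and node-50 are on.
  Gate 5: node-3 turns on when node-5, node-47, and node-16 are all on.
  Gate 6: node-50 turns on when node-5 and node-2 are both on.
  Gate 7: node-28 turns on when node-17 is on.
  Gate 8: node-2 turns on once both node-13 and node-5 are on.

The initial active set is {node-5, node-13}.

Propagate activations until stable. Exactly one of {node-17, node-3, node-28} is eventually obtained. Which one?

node-3

Gate 8: node-13 and node-5 on → node-2 on.
node-5 and node-2 are on, so node-50 turns on (Gate 6).
node-2 and node-50 are on, so node-16 turns on (Gate 4).
Gate 1: node-13 and node-50 on → node-47 on.
Gate 5: node-5, node-47, and node-16 on → node-3 on.
node-28 would need node-17 (Gate 7), but node-17 never turns on. node-17 would need node-28 (Gate 3), but node-28 never turns on.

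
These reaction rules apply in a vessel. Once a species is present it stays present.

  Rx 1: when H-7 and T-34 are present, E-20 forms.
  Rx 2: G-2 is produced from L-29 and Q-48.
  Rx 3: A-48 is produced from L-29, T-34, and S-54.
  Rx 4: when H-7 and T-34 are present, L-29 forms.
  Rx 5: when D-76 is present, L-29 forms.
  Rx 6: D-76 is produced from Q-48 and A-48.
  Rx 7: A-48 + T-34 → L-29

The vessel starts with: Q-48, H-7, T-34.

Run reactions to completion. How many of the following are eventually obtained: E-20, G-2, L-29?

3

H-7 and T-34 present → E-20 forms (Rx 1).
H-7 and T-34 present → L-29 forms (Rx 4).
L-29 and Q-48 present → G-2 forms (Rx 2).
E-20: reached.
G-2: reached.
L-29: reached.
All 3 are reached.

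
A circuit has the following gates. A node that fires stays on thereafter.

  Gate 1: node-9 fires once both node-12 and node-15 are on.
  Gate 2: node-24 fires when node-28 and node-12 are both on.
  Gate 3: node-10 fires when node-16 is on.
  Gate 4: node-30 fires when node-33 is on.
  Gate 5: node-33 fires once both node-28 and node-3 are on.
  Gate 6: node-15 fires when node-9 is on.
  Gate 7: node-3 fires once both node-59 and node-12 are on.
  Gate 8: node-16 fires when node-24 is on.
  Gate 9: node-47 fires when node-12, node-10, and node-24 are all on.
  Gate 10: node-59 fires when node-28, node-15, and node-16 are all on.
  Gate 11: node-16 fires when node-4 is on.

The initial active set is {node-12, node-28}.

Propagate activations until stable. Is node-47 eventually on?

node-28 and node-12 are on, so node-24 fires (Gate 2).
node-24 is on, so node-16 fires (Gate 8).
node-16 is on, so node-10 fires (Gate 3).
Gate 9: node-12, node-10, and node-24 on → node-47 on.

Yes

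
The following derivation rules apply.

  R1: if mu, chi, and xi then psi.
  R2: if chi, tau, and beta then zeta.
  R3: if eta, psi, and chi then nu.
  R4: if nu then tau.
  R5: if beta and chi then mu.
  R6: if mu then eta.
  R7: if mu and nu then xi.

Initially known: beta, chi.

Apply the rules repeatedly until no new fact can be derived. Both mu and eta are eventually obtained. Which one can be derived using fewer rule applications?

mu: beta and chi hold, so mu follows (R5). [1 rule application]
eta: beta and chi hold, so mu follows (R5). From mu, R6 gives eta. [2 rule applications]
mu needs fewer.

mu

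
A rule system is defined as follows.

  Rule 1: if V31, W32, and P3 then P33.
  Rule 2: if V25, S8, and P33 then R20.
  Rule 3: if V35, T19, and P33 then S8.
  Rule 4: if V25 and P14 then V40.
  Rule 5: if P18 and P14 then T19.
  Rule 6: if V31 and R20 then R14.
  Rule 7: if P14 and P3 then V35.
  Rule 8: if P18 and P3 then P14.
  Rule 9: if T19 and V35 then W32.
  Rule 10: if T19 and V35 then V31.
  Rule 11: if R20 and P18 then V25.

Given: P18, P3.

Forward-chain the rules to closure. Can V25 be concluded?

V25 would need R20 and P18 (Rule 11), but R20 is never established.

No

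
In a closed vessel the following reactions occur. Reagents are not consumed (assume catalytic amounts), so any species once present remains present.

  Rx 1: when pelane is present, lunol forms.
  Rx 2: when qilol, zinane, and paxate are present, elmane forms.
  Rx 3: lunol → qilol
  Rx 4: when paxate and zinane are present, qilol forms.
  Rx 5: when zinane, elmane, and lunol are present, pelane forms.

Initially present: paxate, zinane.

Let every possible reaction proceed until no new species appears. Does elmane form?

Yes

paxate and zinane present → qilol forms (Rx 4).
qilol, zinane, and paxate present → elmane forms (Rx 2).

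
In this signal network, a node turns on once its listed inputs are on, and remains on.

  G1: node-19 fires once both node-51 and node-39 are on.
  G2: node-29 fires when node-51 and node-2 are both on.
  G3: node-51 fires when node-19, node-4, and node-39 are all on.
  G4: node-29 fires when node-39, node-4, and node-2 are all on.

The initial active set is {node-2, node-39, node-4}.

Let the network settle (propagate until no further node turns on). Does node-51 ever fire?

No

node-51 would need node-19, node-4, and node-39 (G3), but node-19 never turns on.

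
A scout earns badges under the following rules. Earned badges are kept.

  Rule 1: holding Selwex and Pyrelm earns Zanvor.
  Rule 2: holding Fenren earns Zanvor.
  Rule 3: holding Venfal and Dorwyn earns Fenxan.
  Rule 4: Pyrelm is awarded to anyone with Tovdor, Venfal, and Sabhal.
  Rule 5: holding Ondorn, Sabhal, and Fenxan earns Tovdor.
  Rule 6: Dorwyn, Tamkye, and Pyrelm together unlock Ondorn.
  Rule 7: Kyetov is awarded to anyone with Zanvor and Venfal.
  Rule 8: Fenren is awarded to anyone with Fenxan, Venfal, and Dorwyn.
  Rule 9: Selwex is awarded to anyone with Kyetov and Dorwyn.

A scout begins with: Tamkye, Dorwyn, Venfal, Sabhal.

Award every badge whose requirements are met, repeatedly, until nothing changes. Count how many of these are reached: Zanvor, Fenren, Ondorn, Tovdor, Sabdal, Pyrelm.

With Venfal and Dorwyn, Fenxan is earned (Rule 3).
With Fenxan, Venfal, and Dorwyn, Fenren is earned (Rule 8).
With Fenren, Zanvor is earned (Rule 2).
Zanvor: reached.
Fenren: reached.
Ondorn would need Dorwyn, Tamkye, and Pyrelm (Rule 6), but Pyrelm is never earned.
Tovdor would need Ondorn, Sabhal, and Fenxan (Rule 5), but Ondorn is never earned.
No rule produces Sabdal, and it is not given.
Pyrelm would need Tovdor, Venfal, and Sabhal (Rule 4), but Tovdor is never earned.
Reached: Zanvor and Fenren — 2 of the 6.

2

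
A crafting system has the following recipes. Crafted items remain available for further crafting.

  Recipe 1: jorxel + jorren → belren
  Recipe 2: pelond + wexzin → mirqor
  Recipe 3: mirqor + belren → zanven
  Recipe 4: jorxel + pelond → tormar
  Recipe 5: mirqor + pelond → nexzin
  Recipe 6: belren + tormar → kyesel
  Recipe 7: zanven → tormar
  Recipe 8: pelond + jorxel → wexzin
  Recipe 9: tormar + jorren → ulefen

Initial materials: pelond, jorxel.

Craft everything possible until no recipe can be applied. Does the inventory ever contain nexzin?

Yes

pelond + jorxel → wexzin (Recipe 8).
Using Recipe 2, pelond and wexzin make mirqor.
Using Recipe 5, mirqor and pelond make nexzin.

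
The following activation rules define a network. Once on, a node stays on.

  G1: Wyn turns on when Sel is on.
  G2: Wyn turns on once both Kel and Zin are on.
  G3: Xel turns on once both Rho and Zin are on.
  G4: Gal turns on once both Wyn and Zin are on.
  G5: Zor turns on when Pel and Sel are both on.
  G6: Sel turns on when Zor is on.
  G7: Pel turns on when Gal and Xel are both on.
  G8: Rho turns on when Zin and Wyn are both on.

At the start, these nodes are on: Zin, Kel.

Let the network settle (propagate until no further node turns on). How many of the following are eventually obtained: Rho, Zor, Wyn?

2

Kel and Zin are on, so Wyn turns on (G2).
G8: Zin and Wyn on → Rho on.
Rho: reached.
Zor would need Pel and Sel (G5), but Sel never turns on.
Wyn: reached.
Reached: Rho and Wyn — 2 of the 3.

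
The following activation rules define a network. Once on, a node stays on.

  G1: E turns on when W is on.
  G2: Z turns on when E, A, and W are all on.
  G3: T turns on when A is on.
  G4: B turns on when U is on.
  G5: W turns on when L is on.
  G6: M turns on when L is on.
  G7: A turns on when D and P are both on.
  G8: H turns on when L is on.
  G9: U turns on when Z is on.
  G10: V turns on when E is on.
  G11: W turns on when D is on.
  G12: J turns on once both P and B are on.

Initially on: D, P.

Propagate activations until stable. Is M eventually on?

No

M would need L (G6), but L never turns on.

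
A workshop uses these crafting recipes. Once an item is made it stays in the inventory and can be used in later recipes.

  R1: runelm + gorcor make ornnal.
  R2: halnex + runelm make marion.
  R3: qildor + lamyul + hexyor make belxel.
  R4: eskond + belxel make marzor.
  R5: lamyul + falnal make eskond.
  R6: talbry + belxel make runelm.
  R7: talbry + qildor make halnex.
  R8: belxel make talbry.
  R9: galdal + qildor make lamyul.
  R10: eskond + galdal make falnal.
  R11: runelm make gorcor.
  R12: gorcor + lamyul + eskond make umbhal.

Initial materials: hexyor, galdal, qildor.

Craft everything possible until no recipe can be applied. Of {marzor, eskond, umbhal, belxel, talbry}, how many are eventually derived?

galdal + qildor → lamyul (R9).
qildor + lamyul + hexyor → belxel (R3).
belxel → talbry (R8).
marzor would need eskond and belxel (R4), but eskond is never obtained.
eskond would need lamyul and falnal (R5), but falnal is never obtained.
umbhal would need gorcor, lamyul, and eskond (R12), but eskond is never obtained.
belxel: reached.
talbry: reached.
Reached: belxel and talbry — 2 of the 5.

2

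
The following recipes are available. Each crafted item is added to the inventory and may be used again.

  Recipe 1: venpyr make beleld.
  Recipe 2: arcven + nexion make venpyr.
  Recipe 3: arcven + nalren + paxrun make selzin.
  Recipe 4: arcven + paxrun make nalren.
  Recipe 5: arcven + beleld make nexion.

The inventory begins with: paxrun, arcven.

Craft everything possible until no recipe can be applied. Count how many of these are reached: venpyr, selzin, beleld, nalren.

2

arcven + paxrun → nalren (Recipe 4).
Using Recipe 3, arcven, nalren, and paxrun make selzin.
venpyr would need arcven and nexion (Recipe 2), but nexion is never obtained.
selzin: reached.
beleld would need venpyr (Recipe 1), but venpyr is never obtained.
nalren: reached.
Reached: selzin and nalren — 2 of the 4.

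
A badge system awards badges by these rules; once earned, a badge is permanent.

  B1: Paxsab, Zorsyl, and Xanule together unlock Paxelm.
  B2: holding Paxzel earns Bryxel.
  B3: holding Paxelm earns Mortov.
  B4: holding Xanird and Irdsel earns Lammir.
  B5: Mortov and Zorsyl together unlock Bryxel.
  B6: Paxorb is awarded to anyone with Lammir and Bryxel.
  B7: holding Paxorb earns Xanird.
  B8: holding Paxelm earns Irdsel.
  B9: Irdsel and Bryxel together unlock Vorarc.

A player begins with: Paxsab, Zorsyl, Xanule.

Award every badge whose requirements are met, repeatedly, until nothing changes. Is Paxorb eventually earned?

No

Paxorb would need Lammir and Bryxel (B6), but Lammir is never earned.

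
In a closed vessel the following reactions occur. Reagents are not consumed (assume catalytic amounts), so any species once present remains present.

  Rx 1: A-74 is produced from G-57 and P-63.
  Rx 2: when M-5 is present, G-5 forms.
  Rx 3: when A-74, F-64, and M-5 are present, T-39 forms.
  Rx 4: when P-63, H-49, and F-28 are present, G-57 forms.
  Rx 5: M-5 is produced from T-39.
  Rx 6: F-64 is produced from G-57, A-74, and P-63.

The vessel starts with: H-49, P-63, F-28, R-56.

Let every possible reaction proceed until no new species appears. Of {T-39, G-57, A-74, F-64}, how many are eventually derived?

P-63, H-49, and F-28 present → G-57 forms (Rx 4).
G-57 and P-63 present → A-74 forms (Rx 1).
G-57, A-74, and P-63 present → F-64 forms (Rx 6).
T-39 would need A-74, F-64, and M-5 (Rx 3), but M-5 never forms.
G-57: reached.
A-74: reached.
F-64: reached.
Reached: G-57, A-74, and F-64 — 3 of the 4.

3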